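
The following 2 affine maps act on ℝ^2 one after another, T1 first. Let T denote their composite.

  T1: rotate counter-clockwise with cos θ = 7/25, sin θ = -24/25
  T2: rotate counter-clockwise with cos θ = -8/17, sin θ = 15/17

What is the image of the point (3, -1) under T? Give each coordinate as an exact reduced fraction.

T(p) = (1209/425, 587/425)

T1 rotate counter-clockwise with cos θ = 7/25, sin θ = -24/25: (3, -1) → (-3/25, -79/25)
T2 rotate counter-clockwise with cos θ = -8/17, sin θ = 15/17: (-3/25, -79/25) → (1209/425, 587/425)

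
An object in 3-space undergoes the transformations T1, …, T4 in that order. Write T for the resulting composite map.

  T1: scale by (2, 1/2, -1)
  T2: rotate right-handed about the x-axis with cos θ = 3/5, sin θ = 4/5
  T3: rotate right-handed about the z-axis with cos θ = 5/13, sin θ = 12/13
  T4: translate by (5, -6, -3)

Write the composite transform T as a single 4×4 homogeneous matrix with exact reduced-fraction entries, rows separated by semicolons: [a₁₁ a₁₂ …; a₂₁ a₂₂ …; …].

T = [10/13 -18/65 -48/65 5; 24/13 3/26 4/13 -6; 0 2/5 -3/5 -3; 0 0 0 1]

T1 = [2 0 0 0; 0 1/2 0 0; 0 0 -1 0; 0 0 0 1]
T2·T1 = [2 0 0 0; 0 3/10 4/5 0; 0 2/5 -3/5 0; 0 0 0 1]
T3·…·T1 = [10/13 -18/65 -48/65 0; 24/13 3/26 4/13 0; 0 2/5 -3/5 0; 0 0 0 1]
T4·…·T1 = [10/13 -18/65 -48/65 5; 24/13 3/26 4/13 -6; 0 2/5 -3/5 -3; 0 0 0 1]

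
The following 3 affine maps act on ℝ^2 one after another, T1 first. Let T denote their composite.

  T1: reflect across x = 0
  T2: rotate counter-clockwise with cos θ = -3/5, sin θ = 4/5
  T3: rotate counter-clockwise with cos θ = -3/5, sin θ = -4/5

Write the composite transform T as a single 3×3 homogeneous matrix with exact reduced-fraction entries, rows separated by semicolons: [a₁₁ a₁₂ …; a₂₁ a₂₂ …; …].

T = [-1 0 0; 0 1 0; 0 0 1]

T1 = [-1 0 0; 0 1 0; 0 0 1]
T2·T1 = [3/5 -4/5 0; -4/5 -3/5 0; 0 0 1]
T3·…·T1 = [-1 0 0; 0 1 0; 0 0 1]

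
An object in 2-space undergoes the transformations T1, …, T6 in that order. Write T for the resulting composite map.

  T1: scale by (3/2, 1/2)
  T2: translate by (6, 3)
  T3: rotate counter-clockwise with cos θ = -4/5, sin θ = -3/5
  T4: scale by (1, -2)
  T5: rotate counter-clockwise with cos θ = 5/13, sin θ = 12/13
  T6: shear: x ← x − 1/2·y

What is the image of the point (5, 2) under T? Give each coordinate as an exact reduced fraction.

T(p) = (-3193/130, 61/65)

T1 scale by (3/2, 1/2): (5, 2) → (15/2, 1)
T2 translate by (6, 3): (15/2, 1) → (27/2, 4)
T3 rotate counter-clockwise with cos θ = -4/5, sin θ = -3/5: (27/2, 4) → (-42/5, -113/10)
T4 scale by (1, -2): (-42/5, -113/10) → (-42/5, 113/5)
T5 rotate counter-clockwise with cos θ = 5/13, sin θ = 12/13: (-42/5, 113/5) → (-1566/65, 61/65)
T6 shear: x ← x − 1/2·y: (-1566/65, 61/65) → (-3193/130, 61/65)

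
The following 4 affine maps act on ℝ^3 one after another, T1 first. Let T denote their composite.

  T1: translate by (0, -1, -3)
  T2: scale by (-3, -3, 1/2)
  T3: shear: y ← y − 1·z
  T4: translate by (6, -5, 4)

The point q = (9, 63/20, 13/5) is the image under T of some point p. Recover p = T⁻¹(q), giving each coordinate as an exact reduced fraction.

p = (-1, -5/4, 1/5)

T1 = [1 0 0 0; 0 1 0 -1; 0 0 1 -3; 0 0 0 1]
T2·T1 = [-3 0 0 0; 0 -3 0 3; 0 0 1/2 -3/2; 0 0 0 1]
T3·…·T1 = [-3 0 0 0; 0 -3 -1/2 9/2; 0 0 1/2 -3/2; 0 0 0 1]
T4·…·T1 = [-3 0 0 6; 0 -3 -1/2 -1/2; 0 0 1/2 5/2; 0 0 0 1]
det M = 9/2; M⁻¹ = [-1/3 0 0 2; 0 -1/3 -1/3 2/3; 0 0 2 -5; 0 0 0 1]
M⁻¹ · (9, 63/20, 13/5)ᵀ = (-1, -5/4, 1/5)ᵀ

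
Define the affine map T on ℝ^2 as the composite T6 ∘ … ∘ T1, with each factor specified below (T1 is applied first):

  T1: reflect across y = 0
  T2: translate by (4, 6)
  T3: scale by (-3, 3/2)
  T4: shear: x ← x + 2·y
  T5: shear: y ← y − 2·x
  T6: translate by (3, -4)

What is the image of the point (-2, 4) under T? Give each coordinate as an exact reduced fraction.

T1 reflect across y = 0: (-2, 4) → (-2, -4)
T2 translate by (4, 6): (-2, -4) → (2, 2)
T3 scale by (-3, 3/2): (2, 2) → (-6, 3)
T4 shear: x ← x + 2·y: (-6, 3) → (0, 3)
T5 shear: y ← y − 2·x: (0, 3) → (0, 3)
T6 translate by (3, -4): (0, 3) → (3, -1)

T(p) = (3, -1)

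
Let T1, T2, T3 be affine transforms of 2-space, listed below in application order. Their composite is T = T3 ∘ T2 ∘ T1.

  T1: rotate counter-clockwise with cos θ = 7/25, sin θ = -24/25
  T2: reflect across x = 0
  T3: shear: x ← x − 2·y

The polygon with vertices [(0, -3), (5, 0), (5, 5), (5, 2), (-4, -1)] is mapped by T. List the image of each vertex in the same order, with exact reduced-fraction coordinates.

T1 rotate counter-clockwise with cos θ = 7/25, sin θ = -24/25: (0, -3) → (-72/25, -21/25); (5, 0) → (7/5, -24/5); (5, 5) → (31/5, -17/5); (5, 2) → (83/25, -106/25); (-4, -1) → (-52/25, 89/25)
T2 reflect across x = 0: (-72/25, -21/25) → (72/25, -21/25); (7/5, -24/5) → (-7/5, -24/5); (31/5, -17/5) → (-31/5, -17/5); (83/25, -106/25) → (-83/25, -106/25); (-52/25, 89/25) → (52/25, 89/25)
T3 shear: x ← x − 2·y: (72/25, -21/25) → (114/25, -21/25); (-7/5, -24/5) → (41/5, -24/5); (-31/5, -17/5) → (3/5, -17/5); (-83/25, -106/25) → (129/25, -106/25); (52/25, 89/25) → (-126/25, 89/25)

image vertices: (114/25, -21/25), (41/5, -24/5), (3/5, -17/5), (129/25, -106/25), (-126/25, 89/25)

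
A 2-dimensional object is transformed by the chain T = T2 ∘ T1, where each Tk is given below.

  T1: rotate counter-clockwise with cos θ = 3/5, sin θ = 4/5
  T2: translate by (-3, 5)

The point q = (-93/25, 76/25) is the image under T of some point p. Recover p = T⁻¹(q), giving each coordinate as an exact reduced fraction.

p = (-2, -3/5)

T1 = [3/5 -4/5 0; 4/5 3/5 0; 0 0 1]
T2·T1 = [3/5 -4/5 -3; 4/5 3/5 5; 0 0 1]
det M = 1; M⁻¹ = [3/5 4/5 -11/5; -4/5 3/5 -27/5; 0 0 1]
M⁻¹ · (-93/25, 76/25)ᵀ = (-2, -3/5)ᵀ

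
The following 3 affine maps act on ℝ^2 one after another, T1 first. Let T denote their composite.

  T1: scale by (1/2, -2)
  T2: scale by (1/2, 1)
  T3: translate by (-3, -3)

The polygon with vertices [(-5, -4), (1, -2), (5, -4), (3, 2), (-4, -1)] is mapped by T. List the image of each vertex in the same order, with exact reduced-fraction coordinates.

image vertices: (-17/4, 5), (-11/4, 1), (-7/4, 5), (-9/4, -7), (-4, -1)

T1 scale by (1/2, -2): (-5, -4) → (-5/2, 8); (1, -2) → (1/2, 4); (5, -4) → (5/2, 8); (3, 2) → (3/2, -4); (-4, -1) → (-2, 2)
T2 scale by (1/2, 1): (-5/2, 8) → (-5/4, 8); (1/2, 4) → (1/4, 4); (5/2, 8) → (5/4, 8); (3/2, -4) → (3/4, -4); (-2, 2) → (-1, 2)
T3 translate by (-3, -3): (-5/4, 8) → (-17/4, 5); (1/4, 4) → (-11/4, 1); (5/4, 8) → (-7/4, 5); (3/4, -4) → (-9/4, -7); (-1, 2) → (-4, -1)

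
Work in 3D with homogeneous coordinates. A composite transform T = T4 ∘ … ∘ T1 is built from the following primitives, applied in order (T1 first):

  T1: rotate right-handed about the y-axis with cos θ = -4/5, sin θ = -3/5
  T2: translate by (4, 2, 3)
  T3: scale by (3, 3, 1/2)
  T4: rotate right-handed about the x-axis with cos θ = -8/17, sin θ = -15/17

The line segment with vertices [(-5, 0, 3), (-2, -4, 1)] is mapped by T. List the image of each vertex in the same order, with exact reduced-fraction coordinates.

T1 rotate right-handed about the y-axis with cos θ = -4/5, sin θ = -3/5: (-5, 0, 3) → (11/5, 0, -27/5); (-2, -4, 1) → (1, -4, -2)
T2 translate by (4, 2, 3): (11/5, 0, -27/5) → (31/5, 2, -12/5); (1, -4, -2) → (5, -2, 1)
T3 scale by (3, 3, 1/2): (31/5, 2, -12/5) → (93/5, 6, -6/5); (5, -2, 1) → (15, -6, 1/2)
T4 rotate right-handed about the x-axis with cos θ = -8/17, sin θ = -15/17: (93/5, 6, -6/5) → (93/5, -66/17, -402/85); (15, -6, 1/2) → (15, 111/34, 86/17)

image vertices: (93/5, -66/17, -402/85), (15, 111/34, 86/17)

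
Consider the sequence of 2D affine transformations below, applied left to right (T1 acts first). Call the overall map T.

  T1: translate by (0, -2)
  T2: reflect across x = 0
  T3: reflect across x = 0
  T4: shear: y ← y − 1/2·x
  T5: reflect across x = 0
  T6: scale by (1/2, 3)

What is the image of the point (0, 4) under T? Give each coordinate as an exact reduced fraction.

T1 translate by (0, -2): (0, 4) → (0, 2)
T2 reflect across x = 0: (0, 2) → (0, 2)
T3 reflect across x = 0: (0, 2) → (0, 2)
T4 shear: y ← y − 1/2·x: (0, 2) → (0, 2)
T5 reflect across x = 0: (0, 2) → (0, 2)
T6 scale by (1/2, 3): (0, 2) → (0, 6)

T(p) = (0, 6)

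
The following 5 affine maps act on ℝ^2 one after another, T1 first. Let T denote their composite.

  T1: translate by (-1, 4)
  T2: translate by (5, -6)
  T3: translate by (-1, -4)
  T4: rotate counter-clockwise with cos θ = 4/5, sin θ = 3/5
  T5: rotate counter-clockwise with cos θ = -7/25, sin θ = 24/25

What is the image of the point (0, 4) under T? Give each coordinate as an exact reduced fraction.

T(p) = (-6/5, 17/5)

T1 translate by (-1, 4): (0, 4) → (-1, 8)
T2 translate by (5, -6): (-1, 8) → (4, 2)
T3 translate by (-1, -4): (4, 2) → (3, -2)
T4 rotate counter-clockwise with cos θ = 4/5, sin θ = 3/5: (3, -2) → (18/5, 1/5)
T5 rotate counter-clockwise with cos θ = -7/25, sin θ = 24/25: (18/5, 1/5) → (-6/5, 17/5)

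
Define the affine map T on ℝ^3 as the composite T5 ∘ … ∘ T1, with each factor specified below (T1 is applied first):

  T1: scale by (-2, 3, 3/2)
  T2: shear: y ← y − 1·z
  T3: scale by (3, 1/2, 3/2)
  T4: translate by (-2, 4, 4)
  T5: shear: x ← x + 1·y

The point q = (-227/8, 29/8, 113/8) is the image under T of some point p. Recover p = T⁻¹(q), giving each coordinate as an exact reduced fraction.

p = (5, 2, 9/2)

T1 = [-2 0 0 0; 0 3 0 0; 0 0 3/2 0; 0 0 0 1]
T2·T1 = [-2 0 0 0; 0 3 -3/2 0; 0 0 3/2 0; 0 0 0 1]
T3·…·T1 = [-6 0 0 0; 0 3/2 -3/4 0; 0 0 9/4 0; 0 0 0 1]
T4·…·T1 = [-6 0 0 -2; 0 3/2 -3/4 4; 0 0 9/4 4; 0 0 0 1]
T5·…·T1 = [-6 3/2 -3/4 2; 0 3/2 -3/4 4; 0 0 9/4 4; 0 0 0 1]
det M = -81/4; M⁻¹ = [-1/6 1/6 0 -1/3; 0 2/3 2/9 -32/9; 0 0 4/9 -16/9; 0 0 0 1]
M⁻¹ · (-227/8, 29/8, 113/8)ᵀ = (5, 2, 9/2)ᵀ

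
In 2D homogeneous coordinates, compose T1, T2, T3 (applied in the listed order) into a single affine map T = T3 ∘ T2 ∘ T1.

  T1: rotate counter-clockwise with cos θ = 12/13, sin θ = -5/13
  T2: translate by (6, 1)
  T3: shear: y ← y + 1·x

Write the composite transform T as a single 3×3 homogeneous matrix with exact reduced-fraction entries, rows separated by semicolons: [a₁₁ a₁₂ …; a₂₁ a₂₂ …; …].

T1 = [12/13 5/13 0; -5/13 12/13 0; 0 0 1]
T2·T1 = [12/13 5/13 6; -5/13 12/13 1; 0 0 1]
T3·…·T1 = [12/13 5/13 6; 7/13 17/13 7; 0 0 1]

T = [12/13 5/13 6; 7/13 17/13 7; 0 0 1]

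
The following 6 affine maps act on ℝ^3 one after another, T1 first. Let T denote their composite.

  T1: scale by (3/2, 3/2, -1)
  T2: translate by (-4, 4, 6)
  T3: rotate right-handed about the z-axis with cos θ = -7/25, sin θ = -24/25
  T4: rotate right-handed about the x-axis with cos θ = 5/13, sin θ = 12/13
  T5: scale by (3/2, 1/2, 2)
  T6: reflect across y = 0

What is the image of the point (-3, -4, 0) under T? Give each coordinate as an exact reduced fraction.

T(p) = (69/100, 71/65, 6732/325)

T1 scale by (3/2, 3/2, -1): (-3, -4, 0) → (-9/2, -6, 0)
T2 translate by (-4, 4, 6): (-9/2, -6, 0) → (-17/2, -2, 6)
T3 rotate right-handed about the z-axis with cos θ = -7/25, sin θ = -24/25: (-17/2, -2, 6) → (23/50, 218/25, 6)
T4 rotate right-handed about the x-axis with cos θ = 5/13, sin θ = 12/13: (23/50, 218/25, 6) → (23/50, -142/65, 3366/325)
T5 scale by (3/2, 1/2, 2): (23/50, -142/65, 3366/325) → (69/100, -71/65, 6732/325)
T6 reflect across y = 0: (69/100, -71/65, 6732/325) → (69/100, 71/65, 6732/325)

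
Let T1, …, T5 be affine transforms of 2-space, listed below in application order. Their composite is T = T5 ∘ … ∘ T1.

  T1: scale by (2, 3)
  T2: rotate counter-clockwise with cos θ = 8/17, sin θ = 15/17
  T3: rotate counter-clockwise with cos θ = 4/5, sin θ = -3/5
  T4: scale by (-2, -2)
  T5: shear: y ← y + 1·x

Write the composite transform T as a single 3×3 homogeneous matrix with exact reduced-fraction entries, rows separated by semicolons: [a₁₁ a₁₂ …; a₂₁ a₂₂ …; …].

T = [-308/85 216/85 0; -452/85 -246/85 0; 0 0 1]

T1 = [2 0 0; 0 3 0; 0 0 1]
T2·T1 = [16/17 -45/17 0; 30/17 24/17 0; 0 0 1]
T3·…·T1 = [154/85 -108/85 0; 72/85 231/85 0; 0 0 1]
T4·…·T1 = [-308/85 216/85 0; -144/85 -462/85 0; 0 0 1]
T5·…·T1 = [-308/85 216/85 0; -452/85 -246/85 0; 0 0 1]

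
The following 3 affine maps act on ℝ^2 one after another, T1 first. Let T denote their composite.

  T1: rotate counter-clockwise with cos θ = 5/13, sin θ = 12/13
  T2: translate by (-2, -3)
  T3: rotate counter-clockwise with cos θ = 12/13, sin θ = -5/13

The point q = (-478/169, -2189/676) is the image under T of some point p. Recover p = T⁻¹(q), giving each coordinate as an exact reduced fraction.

T1 = [5/13 -12/13 0; 12/13 5/13 0; 0 0 1]
T2·T1 = [5/13 -12/13 -2; 12/13 5/13 -3; 0 0 1]
T3·…·T1 = [120/169 -119/169 -3; 119/169 120/169 -2; 0 0 1]
det M = 1; M⁻¹ = [120/169 119/169 46/13; -119/169 120/169 -9/13; 0 0 1]
M⁻¹ · (-478/169, -2189/676)ᵀ = (-3/4, -1)ᵀ

p = (-3/4, -1)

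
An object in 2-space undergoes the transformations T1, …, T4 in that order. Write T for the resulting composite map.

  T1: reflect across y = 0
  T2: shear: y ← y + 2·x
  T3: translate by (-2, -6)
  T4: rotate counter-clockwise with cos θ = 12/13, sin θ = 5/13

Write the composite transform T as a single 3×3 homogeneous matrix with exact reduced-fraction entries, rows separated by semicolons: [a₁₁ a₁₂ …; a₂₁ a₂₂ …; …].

T1 = [1 0 0; 0 -1 0; 0 0 1]
T2·T1 = [1 0 0; 2 -1 0; 0 0 1]
T3·…·T1 = [1 0 -2; 2 -1 -6; 0 0 1]
T4·…·T1 = [2/13 5/13 6/13; 29/13 -12/13 -82/13; 0 0 1]

T = [2/13 5/13 6/13; 29/13 -12/13 -82/13; 0 0 1]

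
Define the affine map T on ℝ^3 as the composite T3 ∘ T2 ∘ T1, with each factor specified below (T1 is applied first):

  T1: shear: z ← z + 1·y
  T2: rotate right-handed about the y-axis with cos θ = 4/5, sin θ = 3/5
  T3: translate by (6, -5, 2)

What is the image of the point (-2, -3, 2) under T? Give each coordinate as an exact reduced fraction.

T(p) = (19/5, -8, 12/5)

T1 shear: z ← z + 1·y: (-2, -3, 2) → (-2, -3, -1)
T2 rotate right-handed about the y-axis with cos θ = 4/5, sin θ = 3/5: (-2, -3, -1) → (-11/5, -3, 2/5)
T3 translate by (6, -5, 2): (-11/5, -3, 2/5) → (19/5, -8, 12/5)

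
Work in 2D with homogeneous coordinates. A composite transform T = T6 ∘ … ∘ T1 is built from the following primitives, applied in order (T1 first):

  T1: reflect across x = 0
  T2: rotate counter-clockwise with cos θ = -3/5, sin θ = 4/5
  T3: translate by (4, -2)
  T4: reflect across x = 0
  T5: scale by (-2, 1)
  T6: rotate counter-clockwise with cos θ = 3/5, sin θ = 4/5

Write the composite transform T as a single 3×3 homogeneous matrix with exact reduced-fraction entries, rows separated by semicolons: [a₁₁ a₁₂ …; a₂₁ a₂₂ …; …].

T1 = [-1 0 0; 0 1 0; 0 0 1]
T2·T1 = [3/5 -4/5 0; -4/5 -3/5 0; 0 0 1]
T3·…·T1 = [3/5 -4/5 4; -4/5 -3/5 -2; 0 0 1]
T4·…·T1 = [-3/5 4/5 -4; -4/5 -3/5 -2; 0 0 1]
T5·…·T1 = [6/5 -8/5 8; -4/5 -3/5 -2; 0 0 1]
T6·…·T1 = [34/25 -12/25 32/5; 12/25 -41/25 26/5; 0 0 1]

T = [34/25 -12/25 32/5; 12/25 -41/25 26/5; 0 0 1]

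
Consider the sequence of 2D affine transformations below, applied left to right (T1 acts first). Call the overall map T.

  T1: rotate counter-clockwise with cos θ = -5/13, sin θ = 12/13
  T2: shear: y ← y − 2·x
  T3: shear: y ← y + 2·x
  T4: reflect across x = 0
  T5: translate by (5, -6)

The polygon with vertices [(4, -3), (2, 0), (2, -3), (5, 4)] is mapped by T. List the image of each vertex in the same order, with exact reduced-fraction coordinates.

T1 rotate counter-clockwise with cos θ = -5/13, sin θ = 12/13: (4, -3) → (16/13, 63/13); (2, 0) → (-10/13, 24/13); (2, -3) → (2, 3); (5, 4) → (-73/13, 40/13)
T2 shear: y ← y − 2·x: (16/13, 63/13) → (16/13, 31/13); (-10/13, 24/13) → (-10/13, 44/13); (2, 3) → (2, -1); (-73/13, 40/13) → (-73/13, 186/13)
T3 shear: y ← y + 2·x: (16/13, 31/13) → (16/13, 63/13); (-10/13, 44/13) → (-10/13, 24/13); (2, -1) → (2, 3); (-73/13, 186/13) → (-73/13, 40/13)
T4 reflect across x = 0: (16/13, 63/13) → (-16/13, 63/13); (-10/13, 24/13) → (10/13, 24/13); (2, 3) → (-2, 3); (-73/13, 40/13) → (73/13, 40/13)
T5 translate by (5, -6): (-16/13, 63/13) → (49/13, -15/13); (10/13, 24/13) → (75/13, -54/13); (-2, 3) → (3, -3); (73/13, 40/13) → (138/13, -38/13)

image vertices: (49/13, -15/13), (75/13, -54/13), (3, -3), (138/13, -38/13)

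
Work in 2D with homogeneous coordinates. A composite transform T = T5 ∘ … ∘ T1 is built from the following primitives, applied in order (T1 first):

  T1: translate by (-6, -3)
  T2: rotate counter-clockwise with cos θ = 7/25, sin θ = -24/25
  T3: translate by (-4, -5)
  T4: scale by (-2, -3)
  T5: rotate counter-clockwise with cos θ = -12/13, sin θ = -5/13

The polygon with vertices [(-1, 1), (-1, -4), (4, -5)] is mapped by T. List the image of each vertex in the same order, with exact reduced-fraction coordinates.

T1 translate by (-6, -3): (-1, 1) → (-7, -2); (-1, -4) → (-7, -7); (4, -5) → (-2, -8)
T2 rotate counter-clockwise with cos θ = 7/25, sin θ = -24/25: (-7, -2) → (-97/25, 154/25); (-7, -7) → (-217/25, 119/25); (-2, -8) → (-206/25, -8/25)
T3 translate by (-4, -5): (-97/25, 154/25) → (-197/25, 29/25); (-217/25, 119/25) → (-317/25, -6/25); (-206/25, -8/25) → (-306/25, -133/25)
T4 scale by (-2, -3): (-197/25, 29/25) → (394/25, -87/25); (-317/25, -6/25) → (634/25, 18/25); (-306/25, -133/25) → (612/25, 399/25)
T5 rotate counter-clockwise with cos θ = -12/13, sin θ = -5/13: (394/25, -87/25) → (-5163/325, -926/325); (634/25, 18/25) → (-7518/325, -3386/325); (612/25, 399/25) → (-5349/325, -7848/325)

image vertices: (-5163/325, -926/325), (-7518/325, -3386/325), (-5349/325, -7848/325)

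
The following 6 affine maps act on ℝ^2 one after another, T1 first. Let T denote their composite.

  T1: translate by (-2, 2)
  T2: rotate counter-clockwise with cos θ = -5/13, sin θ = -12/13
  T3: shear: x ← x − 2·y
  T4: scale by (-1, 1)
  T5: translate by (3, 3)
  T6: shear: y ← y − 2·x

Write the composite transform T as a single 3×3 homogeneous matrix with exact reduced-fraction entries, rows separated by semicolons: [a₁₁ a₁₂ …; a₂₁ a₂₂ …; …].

T = [-19/13 -22/13 33/13; 2 3 -1; 0 0 1]

T1 = [1 0 -2; 0 1 2; 0 0 1]
T2·T1 = [-5/13 12/13 34/13; -12/13 -5/13 14/13; 0 0 1]
T3·…·T1 = [19/13 22/13 6/13; -12/13 -5/13 14/13; 0 0 1]
T4·…·T1 = [-19/13 -22/13 -6/13; -12/13 -5/13 14/13; 0 0 1]
T5·…·T1 = [-19/13 -22/13 33/13; -12/13 -5/13 53/13; 0 0 1]
T6·…·T1 = [-19/13 -22/13 33/13; 2 3 -1; 0 0 1]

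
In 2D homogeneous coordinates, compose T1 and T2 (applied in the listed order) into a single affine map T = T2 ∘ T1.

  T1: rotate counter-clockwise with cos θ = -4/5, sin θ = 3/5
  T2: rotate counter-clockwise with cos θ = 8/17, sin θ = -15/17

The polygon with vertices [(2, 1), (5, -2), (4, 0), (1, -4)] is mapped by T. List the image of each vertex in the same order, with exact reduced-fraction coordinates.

T1 rotate counter-clockwise with cos θ = -4/5, sin θ = 3/5: (2, 1) → (-11/5, 2/5); (5, -2) → (-14/5, 23/5); (4, 0) → (-16/5, 12/5); (1, -4) → (8/5, 19/5)
T2 rotate counter-clockwise with cos θ = 8/17, sin θ = -15/17: (-11/5, 2/5) → (-58/85, 181/85); (-14/5, 23/5) → (233/85, 394/85); (-16/5, 12/5) → (52/85, 336/85); (8/5, 19/5) → (349/85, 32/85)

image vertices: (-58/85, 181/85), (233/85, 394/85), (52/85, 336/85), (349/85, 32/85)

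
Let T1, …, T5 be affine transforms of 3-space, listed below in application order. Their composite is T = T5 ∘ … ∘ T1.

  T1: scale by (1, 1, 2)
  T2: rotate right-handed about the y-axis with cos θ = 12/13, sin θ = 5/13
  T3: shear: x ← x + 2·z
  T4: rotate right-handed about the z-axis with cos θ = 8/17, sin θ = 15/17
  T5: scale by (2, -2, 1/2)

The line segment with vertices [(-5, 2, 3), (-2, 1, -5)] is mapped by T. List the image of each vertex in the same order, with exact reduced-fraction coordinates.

T1 scale by (1, 1, 2): (-5, 2, 3) → (-5, 2, 6); (-2, 1, -5) → (-2, 1, -10)
T2 rotate right-handed about the y-axis with cos θ = 12/13, sin θ = 5/13: (-5, 2, 6) → (-30/13, 2, 97/13); (-2, 1, -10) → (-74/13, 1, -110/13)
T3 shear: x ← x + 2·z: (-30/13, 2, 97/13) → (164/13, 2, 97/13); (-74/13, 1, -110/13) → (-294/13, 1, -110/13)
T4 rotate right-handed about the z-axis with cos θ = 8/17, sin θ = 15/17: (164/13, 2, 97/13) → (922/221, 2668/221, 97/13); (-294/13, 1, -110/13) → (-2547/221, -4306/221, -110/13)
T5 scale by (2, -2, 1/2): (922/221, 2668/221, 97/13) → (1844/221, -5336/221, 97/26); (-2547/221, -4306/221, -110/13) → (-5094/221, 8612/221, -55/13)

image vertices: (1844/221, -5336/221, 97/26), (-5094/221, 8612/221, -55/13)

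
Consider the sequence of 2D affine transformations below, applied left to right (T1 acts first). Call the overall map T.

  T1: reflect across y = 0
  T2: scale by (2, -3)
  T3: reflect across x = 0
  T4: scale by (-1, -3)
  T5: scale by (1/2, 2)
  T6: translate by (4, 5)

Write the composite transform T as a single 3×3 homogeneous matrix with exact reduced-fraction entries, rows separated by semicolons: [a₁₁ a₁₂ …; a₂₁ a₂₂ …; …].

T1 = [1 0 0; 0 -1 0; 0 0 1]
T2·T1 = [2 0 0; 0 3 0; 0 0 1]
T3·…·T1 = [-2 0 0; 0 3 0; 0 0 1]
T4·…·T1 = [2 0 0; 0 -9 0; 0 0 1]
T5·…·T1 = [1 0 0; 0 -18 0; 0 0 1]
T6·…·T1 = [1 0 4; 0 -18 5; 0 0 1]

T = [1 0 4; 0 -18 5; 0 0 1]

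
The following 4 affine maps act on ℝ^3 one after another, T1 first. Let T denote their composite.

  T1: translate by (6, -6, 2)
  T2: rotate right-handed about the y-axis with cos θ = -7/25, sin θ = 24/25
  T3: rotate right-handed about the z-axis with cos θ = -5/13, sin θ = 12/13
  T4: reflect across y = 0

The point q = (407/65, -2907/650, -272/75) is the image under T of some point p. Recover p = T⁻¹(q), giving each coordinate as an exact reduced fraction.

p = (-3, -3/2, 2/3)

T1 = [1 0 0 6; 0 1 0 -6; 0 0 1 2; 0 0 0 1]
T2·T1 = [-7/25 0 24/25 6/25; 0 1 0 -6; -24/25 0 -7/25 -158/25; 0 0 0 1]
T3·…·T1 = [7/65 -12/13 -24/65 354/65; -84/325 -5/13 288/325 822/325; -24/25 0 -7/25 -158/25; 0 0 0 1]
T4·…·T1 = [7/65 -12/13 -24/65 354/65; 84/325 5/13 -288/325 -822/325; -24/25 0 -7/25 -158/25; 0 0 0 1]
det M = -1; M⁻¹ = [7/65 84/325 -24/25 -6; -12/13 5/13 0 6; -24/65 -288/325 -7/25 -2; 0 0 0 1]
M⁻¹ · (407/65, -2907/650, -272/75)ᵀ = (-3, -3/2, 2/3)ᵀ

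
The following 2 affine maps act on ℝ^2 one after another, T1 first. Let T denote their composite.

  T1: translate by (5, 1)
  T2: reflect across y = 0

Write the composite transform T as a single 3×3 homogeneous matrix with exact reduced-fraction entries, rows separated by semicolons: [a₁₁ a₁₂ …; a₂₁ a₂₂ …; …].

T1 = [1 0 5; 0 1 1; 0 0 1]
T2·T1 = [1 0 5; 0 -1 -1; 0 0 1]

T = [1 0 5; 0 -1 -1; 0 0 1]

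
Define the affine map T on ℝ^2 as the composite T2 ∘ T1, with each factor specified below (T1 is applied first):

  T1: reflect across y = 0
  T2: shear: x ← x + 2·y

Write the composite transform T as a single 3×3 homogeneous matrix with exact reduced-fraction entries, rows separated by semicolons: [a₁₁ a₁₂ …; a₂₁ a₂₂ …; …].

T1 = [1 0 0; 0 -1 0; 0 0 1]
T2·T1 = [1 -2 0; 0 -1 0; 0 0 1]

T = [1 -2 0; 0 -1 0; 0 0 1]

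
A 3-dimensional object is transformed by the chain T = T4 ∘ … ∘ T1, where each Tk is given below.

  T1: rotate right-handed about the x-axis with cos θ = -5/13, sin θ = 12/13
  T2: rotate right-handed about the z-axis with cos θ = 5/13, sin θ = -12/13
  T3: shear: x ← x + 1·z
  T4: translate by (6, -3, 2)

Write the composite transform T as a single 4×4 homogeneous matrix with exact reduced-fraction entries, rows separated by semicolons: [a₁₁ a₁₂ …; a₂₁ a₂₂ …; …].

T = [5/13 96/169 -209/169 6; -12/13 -25/169 -60/169 -3; 0 12/13 -5/13 2; 0 0 0 1]

T1 = [1 0 0 0; 0 -5/13 -12/13 0; 0 12/13 -5/13 0; 0 0 0 1]
T2·T1 = [5/13 -60/169 -144/169 0; -12/13 -25/169 -60/169 0; 0 12/13 -5/13 0; 0 0 0 1]
T3·…·T1 = [5/13 96/169 -209/169 0; -12/13 -25/169 -60/169 0; 0 12/13 -5/13 0; 0 0 0 1]
T4·…·T1 = [5/13 96/169 -209/169 6; -12/13 -25/169 -60/169 -3; 0 12/13 -5/13 2; 0 0 0 1]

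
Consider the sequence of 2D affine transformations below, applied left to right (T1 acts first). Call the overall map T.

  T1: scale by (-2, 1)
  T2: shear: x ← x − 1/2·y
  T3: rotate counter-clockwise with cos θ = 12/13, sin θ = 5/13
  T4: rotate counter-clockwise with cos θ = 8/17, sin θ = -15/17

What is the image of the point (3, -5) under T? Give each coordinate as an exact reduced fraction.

T(p) = (-2597/442, -365/221)

T1 scale by (-2, 1): (3, -5) → (-6, -5)
T2 shear: x ← x − 1/2·y: (-6, -5) → (-7/2, -5)
T3 rotate counter-clockwise with cos θ = 12/13, sin θ = 5/13: (-7/2, -5) → (-17/13, -155/26)
T4 rotate counter-clockwise with cos θ = 8/17, sin θ = -15/17: (-17/13, -155/26) → (-2597/442, -365/221)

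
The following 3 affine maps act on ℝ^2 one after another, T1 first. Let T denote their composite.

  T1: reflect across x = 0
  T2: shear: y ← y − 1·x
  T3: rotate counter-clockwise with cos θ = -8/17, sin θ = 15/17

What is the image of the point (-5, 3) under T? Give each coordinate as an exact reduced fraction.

T1 reflect across x = 0: (-5, 3) → (5, 3)
T2 shear: y ← y − 1·x: (5, 3) → (5, -2)
T3 rotate counter-clockwise with cos θ = -8/17, sin θ = 15/17: (5, -2) → (-10/17, 91/17)

T(p) = (-10/17, 91/17)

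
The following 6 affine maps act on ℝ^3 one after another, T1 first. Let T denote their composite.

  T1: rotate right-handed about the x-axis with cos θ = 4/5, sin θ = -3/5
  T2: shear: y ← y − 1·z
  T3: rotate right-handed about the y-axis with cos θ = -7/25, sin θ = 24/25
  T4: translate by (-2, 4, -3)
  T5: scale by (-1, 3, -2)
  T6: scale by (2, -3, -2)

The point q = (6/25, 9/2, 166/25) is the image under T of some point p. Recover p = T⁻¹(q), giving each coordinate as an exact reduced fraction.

p = (-5, -7/2, -2)

T1 = [1 0 0 0; 0 4/5 3/5 0; 0 -3/5 4/5 0; 0 0 0 1]
T2·T1 = [1 0 0 0; 0 7/5 -1/5 0; 0 -3/5 4/5 0; 0 0 0 1]
T3·…·T1 = [-7/25 -72/125 96/125 0; 0 7/5 -1/5 0; -24/25 21/125 -28/125 0; 0 0 0 1]
T4·…·T1 = [-7/25 -72/125 96/125 -2; 0 7/5 -1/5 4; -24/25 21/125 -28/125 -3; 0 0 0 1]
T5·…·T1 = [7/25 72/125 -96/125 2; 0 21/5 -3/5 12; 48/25 -42/125 56/125 6; 0 0 0 1]
T6·…·T1 = [14/25 144/125 -192/125 4; 0 -63/5 9/5 -36; -96/25 84/125 -112/125 -12; 0 0 0 1]
det M = 72; M⁻¹ = [7/50 0 -6/25 -86/25; -12/125 -4/45 -7/500 -373/125; -84/125 -1/15 -49/500 -111/125; 0 0 0 1]
M⁻¹ · (6/25, 9/2, 166/25)ᵀ = (-5, -7/2, -2)ᵀ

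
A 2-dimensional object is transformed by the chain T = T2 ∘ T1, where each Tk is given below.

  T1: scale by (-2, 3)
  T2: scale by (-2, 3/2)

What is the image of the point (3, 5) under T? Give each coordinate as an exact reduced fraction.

T1 scale by (-2, 3): (3, 5) → (-6, 15)
T2 scale by (-2, 3/2): (-6, 15) → (12, 45/2)

T(p) = (12, 45/2)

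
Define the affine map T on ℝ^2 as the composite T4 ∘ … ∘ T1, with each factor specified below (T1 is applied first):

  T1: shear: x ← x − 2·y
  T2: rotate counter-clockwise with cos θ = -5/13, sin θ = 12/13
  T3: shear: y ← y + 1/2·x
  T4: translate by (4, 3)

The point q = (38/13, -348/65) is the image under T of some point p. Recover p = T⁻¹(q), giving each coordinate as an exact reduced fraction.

T1 = [1 -2 0; 0 1 0; 0 0 1]
T2·T1 = [-5/13 -2/13 0; 12/13 -29/13 0; 0 0 1]
T3·…·T1 = [-5/13 -2/13 0; 19/26 -30/13 0; 0 0 1]
T4·…·T1 = [-5/13 -2/13 4; 19/26 -30/13 3; 0 0 1]
det M = 1; M⁻¹ = [-30/13 2/13 114/13; -19/26 -5/13 53/13; 0 0 1]
M⁻¹ · (38/13, -348/65)ᵀ = (6/5, 4)ᵀ

p = (6/5, 4)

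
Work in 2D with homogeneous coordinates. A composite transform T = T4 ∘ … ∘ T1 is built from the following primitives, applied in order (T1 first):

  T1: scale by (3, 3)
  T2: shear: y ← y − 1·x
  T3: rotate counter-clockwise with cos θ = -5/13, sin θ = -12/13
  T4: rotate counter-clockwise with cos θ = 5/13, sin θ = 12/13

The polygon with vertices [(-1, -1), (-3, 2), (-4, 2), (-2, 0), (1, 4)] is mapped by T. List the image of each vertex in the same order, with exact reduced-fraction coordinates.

image vertices: (-357/169, 360/169), (729/169, 2865/169), (732/169, 3582/169), (6/169, 1434/169), (1437/169, 711/169)

T1 scale by (3, 3): (-1, -1) → (-3, -3); (-3, 2) → (-9, 6); (-4, 2) → (-12, 6); (-2, 0) → (-6, 0); (1, 4) → (3, 12)
T2 shear: y ← y − 1·x: (-3, -3) → (-3, 0); (-9, 6) → (-9, 15); (-12, 6) → (-12, 18); (-6, 0) → (-6, 6); (3, 12) → (3, 9)
T3 rotate counter-clockwise with cos θ = -5/13, sin θ = -12/13: (-3, 0) → (15/13, 36/13); (-9, 15) → (225/13, 33/13); (-12, 18) → (276/13, 54/13); (-6, 6) → (102/13, 42/13); (3, 9) → (93/13, -81/13)
T4 rotate counter-clockwise with cos θ = 5/13, sin θ = 12/13: (15/13, 36/13) → (-357/169, 360/169); (225/13, 33/13) → (729/169, 2865/169); (276/13, 54/13) → (732/169, 3582/169); (102/13, 42/13) → (6/169, 1434/169); (93/13, -81/13) → (1437/169, 711/169)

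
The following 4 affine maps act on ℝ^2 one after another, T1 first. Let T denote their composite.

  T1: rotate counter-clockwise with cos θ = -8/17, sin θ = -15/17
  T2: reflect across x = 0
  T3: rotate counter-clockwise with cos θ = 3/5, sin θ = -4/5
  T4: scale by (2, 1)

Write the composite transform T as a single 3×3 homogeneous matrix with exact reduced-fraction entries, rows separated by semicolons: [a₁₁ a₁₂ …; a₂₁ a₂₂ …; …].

T1 = [-8/17 15/17 0; -15/17 -8/17 0; 0 0 1]
T2·T1 = [8/17 -15/17 0; -15/17 -8/17 0; 0 0 1]
T3·…·T1 = [-36/85 -77/85 0; -77/85 36/85 0; 0 0 1]
T4·…·T1 = [-72/85 -154/85 0; -77/85 36/85 0; 0 0 1]

T = [-72/85 -154/85 0; -77/85 36/85 0; 0 0 1]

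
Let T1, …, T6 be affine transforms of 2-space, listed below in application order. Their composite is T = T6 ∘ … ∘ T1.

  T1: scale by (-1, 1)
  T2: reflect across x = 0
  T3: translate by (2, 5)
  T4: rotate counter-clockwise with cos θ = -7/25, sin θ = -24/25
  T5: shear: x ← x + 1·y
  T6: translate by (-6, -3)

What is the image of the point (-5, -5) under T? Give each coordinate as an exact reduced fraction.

T1 scale by (-1, 1): (-5, -5) → (5, -5)
T2 reflect across x = 0: (5, -5) → (-5, -5)
T3 translate by (2, 5): (-5, -5) → (-3, 0)
T4 rotate counter-clockwise with cos θ = -7/25, sin θ = -24/25: (-3, 0) → (21/25, 72/25)
T5 shear: x ← x + 1·y: (21/25, 72/25) → (93/25, 72/25)
T6 translate by (-6, -3): (93/25, 72/25) → (-57/25, -3/25)

T(p) = (-57/25, -3/25)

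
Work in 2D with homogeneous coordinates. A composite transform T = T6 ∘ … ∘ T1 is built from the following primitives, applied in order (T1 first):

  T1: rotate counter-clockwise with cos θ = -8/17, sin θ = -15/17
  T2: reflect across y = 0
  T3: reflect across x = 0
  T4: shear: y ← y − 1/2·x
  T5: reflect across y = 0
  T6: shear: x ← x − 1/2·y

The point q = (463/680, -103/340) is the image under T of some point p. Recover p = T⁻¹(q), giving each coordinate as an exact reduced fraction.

T1 = [-8/17 15/17 0; -15/17 -8/17 0; 0 0 1]
T2·T1 = [-8/17 15/17 0; 15/17 8/17 0; 0 0 1]
T3·…·T1 = [8/17 -15/17 0; 15/17 8/17 0; 0 0 1]
T4·…·T1 = [8/17 -15/17 0; 11/17 31/34 0; 0 0 1]
T5·…·T1 = [8/17 -15/17 0; -11/17 -31/34 0; 0 0 1]
T6·…·T1 = [27/34 -29/68 0; -11/17 -31/34 0; 0 0 1]
det M = -1; M⁻¹ = [31/34 -29/68 0; -11/17 -27/34 0; 0 0 1]
M⁻¹ · (463/680, -103/340)ᵀ = (3/4, -1/5)ᵀ

p = (3/4, -1/5)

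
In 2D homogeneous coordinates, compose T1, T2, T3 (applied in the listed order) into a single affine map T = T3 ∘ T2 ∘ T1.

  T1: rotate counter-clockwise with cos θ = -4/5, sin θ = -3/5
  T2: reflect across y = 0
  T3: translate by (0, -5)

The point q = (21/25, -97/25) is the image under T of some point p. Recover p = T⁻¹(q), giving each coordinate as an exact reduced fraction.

p = (0, 7/5)

T1 = [-4/5 3/5 0; -3/5 -4/5 0; 0 0 1]
T2·T1 = [-4/5 3/5 0; 3/5 4/5 0; 0 0 1]
T3·…·T1 = [-4/5 3/5 0; 3/5 4/5 -5; 0 0 1]
det M = -1; M⁻¹ = [-4/5 3/5 3; 3/5 4/5 4; 0 0 1]
M⁻¹ · (21/25, -97/25)ᵀ = (0, 7/5)ᵀ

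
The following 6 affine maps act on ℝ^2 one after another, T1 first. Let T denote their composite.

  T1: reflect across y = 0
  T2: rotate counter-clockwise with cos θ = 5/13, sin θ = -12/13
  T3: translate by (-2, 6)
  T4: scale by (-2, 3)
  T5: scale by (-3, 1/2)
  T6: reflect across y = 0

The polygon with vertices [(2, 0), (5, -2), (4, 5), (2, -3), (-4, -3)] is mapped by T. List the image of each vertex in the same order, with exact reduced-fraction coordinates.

T1 reflect across y = 0: (2, 0) → (2, 0); (5, -2) → (5, 2); (4, 5) → (4, -5); (2, -3) → (2, 3); (-4, -3) → (-4, 3)
T2 rotate counter-clockwise with cos θ = 5/13, sin θ = -12/13: (2, 0) → (10/13, -24/13); (5, 2) → (49/13, -50/13); (4, -5) → (-40/13, -73/13); (2, 3) → (46/13, -9/13); (-4, 3) → (16/13, 63/13)
T3 translate by (-2, 6): (10/13, -24/13) → (-16/13, 54/13); (49/13, -50/13) → (23/13, 28/13); (-40/13, -73/13) → (-66/13, 5/13); (46/13, -9/13) → (20/13, 69/13); (16/13, 63/13) → (-10/13, 141/13)
T4 scale by (-2, 3): (-16/13, 54/13) → (32/13, 162/13); (23/13, 28/13) → (-46/13, 84/13); (-66/13, 5/13) → (132/13, 15/13); (20/13, 69/13) → (-40/13, 207/13); (-10/13, 141/13) → (20/13, 423/13)
T5 scale by (-3, 1/2): (32/13, 162/13) → (-96/13, 81/13); (-46/13, 84/13) → (138/13, 42/13); (132/13, 15/13) → (-396/13, 15/26); (-40/13, 207/13) → (120/13, 207/26); (20/13, 423/13) → (-60/13, 423/26)
T6 reflect across y = 0: (-96/13, 81/13) → (-96/13, -81/13); (138/13, 42/13) → (138/13, -42/13); (-396/13, 15/26) → (-396/13, -15/26); (120/13, 207/26) → (120/13, -207/26); (-60/13, 423/26) → (-60/13, -423/26)

image vertices: (-96/13, -81/13), (138/13, -42/13), (-396/13, -15/26), (120/13, -207/26), (-60/13, -423/26)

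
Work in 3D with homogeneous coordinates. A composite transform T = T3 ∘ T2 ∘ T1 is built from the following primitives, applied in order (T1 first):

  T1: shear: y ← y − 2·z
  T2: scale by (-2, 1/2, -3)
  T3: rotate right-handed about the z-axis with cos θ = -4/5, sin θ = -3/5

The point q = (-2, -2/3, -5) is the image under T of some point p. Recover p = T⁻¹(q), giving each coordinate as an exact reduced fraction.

p = (-1, 2, 5/3)

T1 = [1 0 0 0; 0 1 -2 0; 0 0 1 0; 0 0 0 1]
T2·T1 = [-2 0 0 0; 0 1/2 -1 0; 0 0 -3 0; 0 0 0 1]
T3·…·T1 = [8/5 3/10 -3/5 0; 6/5 -2/5 4/5 0; 0 0 -3 0; 0 0 0 1]
det M = 3; M⁻¹ = [2/5 3/10 0 0; 6/5 -8/5 -2/3 0; 0 0 -1/3 0; 0 0 0 1]
M⁻¹ · (-2, -2/3, -5)ᵀ = (-1, 2, 5/3)ᵀ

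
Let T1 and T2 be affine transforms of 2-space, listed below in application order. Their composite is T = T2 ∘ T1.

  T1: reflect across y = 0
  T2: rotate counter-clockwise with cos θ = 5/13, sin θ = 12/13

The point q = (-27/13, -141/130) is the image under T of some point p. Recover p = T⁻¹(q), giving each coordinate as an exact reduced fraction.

p = (-9/5, -3/2)

T1 = [1 0 0; 0 -1 0; 0 0 1]
T2·T1 = [5/13 12/13 0; 12/13 -5/13 0; 0 0 1]
det M = -1; M⁻¹ = [5/13 12/13 0; 12/13 -5/13 0; 0 0 1]
M⁻¹ · (-27/13, -141/130)ᵀ = (-9/5, -3/2)ᵀ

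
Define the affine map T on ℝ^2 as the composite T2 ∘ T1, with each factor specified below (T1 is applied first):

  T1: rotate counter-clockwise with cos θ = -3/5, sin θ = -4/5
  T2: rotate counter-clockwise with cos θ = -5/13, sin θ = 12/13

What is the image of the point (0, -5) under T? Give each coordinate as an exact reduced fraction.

T1 rotate counter-clockwise with cos θ = -3/5, sin θ = -4/5: (0, -5) → (-4, 3)
T2 rotate counter-clockwise with cos θ = -5/13, sin θ = 12/13: (-4, 3) → (-16/13, -63/13)

T(p) = (-16/13, -63/13)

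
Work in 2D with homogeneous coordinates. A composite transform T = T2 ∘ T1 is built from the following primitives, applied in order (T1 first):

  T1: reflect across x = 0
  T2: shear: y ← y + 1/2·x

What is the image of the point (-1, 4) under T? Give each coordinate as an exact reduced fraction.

T1 reflect across x = 0: (-1, 4) → (1, 4)
T2 shear: y ← y + 1/2·x: (1, 4) → (1, 9/2)

T(p) = (1, 9/2)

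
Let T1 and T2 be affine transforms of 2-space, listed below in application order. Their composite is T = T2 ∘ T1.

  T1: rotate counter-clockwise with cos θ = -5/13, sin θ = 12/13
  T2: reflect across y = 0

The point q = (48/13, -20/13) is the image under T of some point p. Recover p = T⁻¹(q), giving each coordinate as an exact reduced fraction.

T1 = [-5/13 -12/13 0; 12/13 -5/13 0; 0 0 1]
T2·T1 = [-5/13 -12/13 0; -12/13 5/13 0; 0 0 1]
det M = -1; M⁻¹ = [-5/13 -12/13 0; -12/13 5/13 0; 0 0 1]
M⁻¹ · (48/13, -20/13)ᵀ = (0, -4)ᵀ

p = (0, -4)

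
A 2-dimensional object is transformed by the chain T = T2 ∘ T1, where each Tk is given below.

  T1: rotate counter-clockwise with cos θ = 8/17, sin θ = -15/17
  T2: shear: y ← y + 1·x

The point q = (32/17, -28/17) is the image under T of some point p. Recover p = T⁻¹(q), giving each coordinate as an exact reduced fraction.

p = (4, 0)

T1 = [8/17 15/17 0; -15/17 8/17 0; 0 0 1]
T2·T1 = [8/17 15/17 0; -7/17 23/17 0; 0 0 1]
det M = 1; M⁻¹ = [23/17 -15/17 0; 7/17 8/17 0; 0 0 1]
M⁻¹ · (32/17, -28/17)ᵀ = (4, 0)ᵀ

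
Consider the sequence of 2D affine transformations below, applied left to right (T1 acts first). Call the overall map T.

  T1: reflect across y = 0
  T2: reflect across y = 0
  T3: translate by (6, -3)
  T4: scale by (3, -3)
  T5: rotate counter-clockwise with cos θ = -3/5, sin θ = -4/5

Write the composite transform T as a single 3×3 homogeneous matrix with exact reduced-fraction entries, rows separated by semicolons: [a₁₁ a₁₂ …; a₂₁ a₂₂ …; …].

T1 = [1 0 0; 0 -1 0; 0 0 1]
T2·T1 = [1 0 0; 0 1 0; 0 0 1]
T3·…·T1 = [1 0 6; 0 1 -3; 0 0 1]
T4·…·T1 = [3 0 18; 0 -3 9; 0 0 1]
T5·…·T1 = [-9/5 -12/5 -18/5; -12/5 9/5 -99/5; 0 0 1]

T = [-9/5 -12/5 -18/5; -12/5 9/5 -99/5; 0 0 1]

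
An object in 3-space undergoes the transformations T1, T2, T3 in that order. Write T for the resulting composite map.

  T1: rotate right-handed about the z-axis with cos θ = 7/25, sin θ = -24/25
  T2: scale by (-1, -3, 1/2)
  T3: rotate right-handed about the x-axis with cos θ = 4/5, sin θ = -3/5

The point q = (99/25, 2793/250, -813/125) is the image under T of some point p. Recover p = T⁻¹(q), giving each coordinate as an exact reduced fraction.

T1 = [7/25 24/25 0 0; -24/25 7/25 0 0; 0 0 1 0; 0 0 0 1]
T2·T1 = [-7/25 -24/25 0 0; 72/25 -21/25 0 0; 0 0 1/2 0; 0 0 0 1]
T3·…·T1 = [-7/25 -24/25 0 0; 288/125 -84/125 3/10 0; -216/125 63/125 2/5 0; 0 0 0 1]
det M = 3/2; M⁻¹ = [-7/25 32/125 -24/125 0; -24/25 -28/375 7/125 0; 0 6/5 8/5 0; 0 0 0 1]
M⁻¹ · (99/25, 2793/250, -813/125)ᵀ = (3, -5, 3)ᵀ

p = (3, -5, 3)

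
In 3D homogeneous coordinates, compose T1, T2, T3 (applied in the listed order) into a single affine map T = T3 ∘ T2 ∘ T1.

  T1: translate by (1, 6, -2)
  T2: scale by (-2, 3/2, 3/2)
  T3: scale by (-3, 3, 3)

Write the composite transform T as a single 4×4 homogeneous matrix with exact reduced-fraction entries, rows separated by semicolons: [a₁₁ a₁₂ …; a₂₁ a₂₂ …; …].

T = [6 0 0 6; 0 9/2 0 27; 0 0 9/2 -9; 0 0 0 1]

T1 = [1 0 0 1; 0 1 0 6; 0 0 1 -2; 0 0 0 1]
T2·T1 = [-2 0 0 -2; 0 3/2 0 9; 0 0 3/2 -3; 0 0 0 1]
T3·…·T1 = [6 0 0 6; 0 9/2 0 27; 0 0 9/2 -9; 0 0 0 1]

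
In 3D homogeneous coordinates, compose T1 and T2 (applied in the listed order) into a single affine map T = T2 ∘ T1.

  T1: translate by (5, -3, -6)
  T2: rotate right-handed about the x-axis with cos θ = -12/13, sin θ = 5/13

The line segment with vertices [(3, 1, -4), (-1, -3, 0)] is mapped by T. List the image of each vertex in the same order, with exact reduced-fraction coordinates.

image vertices: (8, 74/13, 110/13), (4, 102/13, 42/13)

T1 translate by (5, -3, -6): (3, 1, -4) → (8, -2, -10); (-1, -3, 0) → (4, -6, -6)
T2 rotate right-handed about the x-axis with cos θ = -12/13, sin θ = 5/13: (8, -2, -10) → (8, 74/13, 110/13); (4, -6, -6) → (4, 102/13, 42/13)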